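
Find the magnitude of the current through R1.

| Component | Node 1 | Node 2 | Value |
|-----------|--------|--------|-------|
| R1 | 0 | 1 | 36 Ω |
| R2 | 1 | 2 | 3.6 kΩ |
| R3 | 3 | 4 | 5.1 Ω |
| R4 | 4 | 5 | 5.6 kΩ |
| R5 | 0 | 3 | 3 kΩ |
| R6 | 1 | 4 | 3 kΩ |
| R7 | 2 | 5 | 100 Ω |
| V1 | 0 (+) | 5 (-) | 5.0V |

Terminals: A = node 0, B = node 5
Nodal analysis, taking node 5 as the 0 V reference.
Source V1 fixes V_0 = 5 V.
KCL at each unknown node (sum of currents leaving = 0; resistances in Ω):
  Node 1: (V_1 - 5)/36 + (V_1 - V_2)/3600 + (V_1 - V_4)/3000 = 0
  Node 2: (V_2 - V_1)/3600 + (V_2 - 0)/100 = 0
  Node 3: (V_3 - V_4)/5.1 + (V_3 - 5)/3000 = 0
  Node 4: (V_4 - V_3)/5.1 + (V_4 - 0)/5600 + (V_4 - V_1)/3000 = 0
Collecting terms (coefficients in siemens):
  0.02839·V_1 - 0.0002778·V_2 - 0.0003333·V_4 = 0.1389
  0.01028·V_2 - 0.0002778·V_1 = 0
  0.1964·V_3 - 0.1961·V_4 = 0.001667
  0.1966·V_4 - 0.0003333·V_1 - 0.1961·V_3 = 0
Solving these 4 simultaneous equations (Gaussian elimination) gives:
  V_1 = 4.94 V, V_2 = 0.1335 V, V_3 = 3.921 V, V_4 = 3.919 V
I_R1 = (V_0 - V_1)/R1 = (5 - 4.94)/36 = 0.001675 A
|I_R1| = 0.001675 A

Final answer: |I_R1| = 0.001675 A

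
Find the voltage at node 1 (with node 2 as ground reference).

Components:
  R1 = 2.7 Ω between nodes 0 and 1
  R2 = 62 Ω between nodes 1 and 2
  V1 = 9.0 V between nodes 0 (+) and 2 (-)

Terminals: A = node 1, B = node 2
Nodal analysis, taking node 2 as the 0 V reference.
Source V1 fixes V_0 = 9 V.
KCL at each unknown node (sum of currents leaving = 0; resistances in Ω):
  Node 1: (V_1 - 9)/2.7 + (V_1 - 0)/62 = 0
Collecting terms: 0.3865 × V_1 = 3.333  =>  V_1 = 8.624 V
The requested potential is V_1 = 8.624 V.

Final answer: V_1 = 8.624 V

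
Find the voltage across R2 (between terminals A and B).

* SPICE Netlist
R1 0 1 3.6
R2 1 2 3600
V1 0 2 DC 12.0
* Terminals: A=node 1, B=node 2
R1 and R2 are in series across V1 (node 0 → node 1 → node 2), and the output A–B is taken across R2, so this is a voltage divider.
Series current: I = V1/(R1 + R2) = 12/(3.6 + 3600) = 12/3604 = 0.00333 A
V_R2 = I × R2 = V1 × R2/(R1 + R2) = 12 × 3600/3604 = 11.99 V

Final answer: 11.99 V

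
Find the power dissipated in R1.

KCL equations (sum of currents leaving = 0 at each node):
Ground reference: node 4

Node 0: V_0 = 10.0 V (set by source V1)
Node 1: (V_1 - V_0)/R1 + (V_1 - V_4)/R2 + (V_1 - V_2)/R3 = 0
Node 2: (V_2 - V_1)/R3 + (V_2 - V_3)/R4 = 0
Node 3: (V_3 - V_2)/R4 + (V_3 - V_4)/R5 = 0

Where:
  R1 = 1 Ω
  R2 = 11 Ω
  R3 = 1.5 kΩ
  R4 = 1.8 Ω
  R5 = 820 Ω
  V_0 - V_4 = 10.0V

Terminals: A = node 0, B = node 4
Nodal analysis, taking node 4 as the 0 V reference.
Source V1 fixes V_0 = 10 V.
KCL at each unknown node (sum of currents leaving = 0; resistances in Ω):
  Node 1: (V_1 - 10)/1 + (V_1 - 0)/11 + (V_1 - V_2)/1500 = 0
  Node 2: (V_2 - V_1)/1500 + (V_2 - V_3)/1.8 = 0
  Node 3: (V_3 - V_2)/1.8 + (V_3 - 0)/820 = 0
Collecting terms (coefficients in siemens):
  1.092·V_1 - 0.0006667·V_2 = 10
  0.5562·V_2 - 0.0006667·V_1 - 0.5556·V_3 = 0
  0.5568·V_3 - 0.5556·V_2 = 0
Solving these 3 simultaneous equations (Gaussian elimination) gives:
  V_1 = 9.163 V, V_2 = 3.243 V, V_3 = 3.236 V
I_R1 = (V_0 - V_1)/R1 = (10 - 9.163)/1 = 0.837 A
P_R1 = I_R1² × R1 = (0.837)² × 1 = 0.7005 W

Final answer: 0.7005 W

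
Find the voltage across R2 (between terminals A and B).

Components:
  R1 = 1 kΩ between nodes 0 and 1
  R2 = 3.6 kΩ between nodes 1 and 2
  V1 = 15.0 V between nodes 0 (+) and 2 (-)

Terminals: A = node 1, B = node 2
R1 and R2 are in series across V1 (node 0 → node 1 → node 2), and the output A–B is taken across R2, so this is a voltage divider.
Series current: I = V1/(R1 + R2) = 15/(1000 + 3600) = 15/4600 = 0.003261 A
V_R2 = I × R2 = V1 × R2/(R1 + R2) = 15 × 3600/4600 = 11.74 V

Final answer: 11.74 V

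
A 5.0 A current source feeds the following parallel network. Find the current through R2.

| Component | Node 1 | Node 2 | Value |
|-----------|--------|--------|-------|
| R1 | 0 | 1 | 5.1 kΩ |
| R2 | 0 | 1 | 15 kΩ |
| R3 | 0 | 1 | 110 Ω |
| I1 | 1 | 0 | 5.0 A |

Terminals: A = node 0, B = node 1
All resistors sit directly between nodes 0 and 1, so they are in parallel and share one voltage V; the full source current 5 A splits among them.
1/R_par = 1/5100 + 1/15000 + 1/110 = 0.009354 S  =>  R_par = 106.9 Ω
V = I × R_par = 5 × 106.9 = 534.6 V
I_R2 = V/R2 = 534.6/15000 = 0.03564 A

Final answer: 0.03564 A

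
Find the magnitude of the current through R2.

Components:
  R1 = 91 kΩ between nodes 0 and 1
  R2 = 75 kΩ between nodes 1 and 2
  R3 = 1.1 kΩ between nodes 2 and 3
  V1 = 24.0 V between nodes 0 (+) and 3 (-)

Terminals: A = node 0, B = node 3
Nodal analysis, taking node 3 as the 0 V reference.
Source V1 fixes V_0 = 24 V.
KCL at each unknown node (sum of currents leaving = 0; resistances in Ω):
  Node 1: (V_1 - 24)/91000 + (V_1 - V_2)/75000 = 0
  Node 2: (V_2 - V_1)/75000 + (V_2 - 0)/1100 = 0
Collecting terms (coefficients in siemens):
  0.00002432·V_1 - 0.00001333·V_2 = 0.0002637
  0.0009224·V_2 - 0.00001333·V_1 = 0
Determinant D = (0.00002432)(0.0009224) - (-0.00001333)(-0.00001333) = 0.00000002226
V_1 = [(0.0002637)(0.0009224) - (-0.00001333)(0)]/D = 10.93 V
V_2 = [(0.00002432)(0) - (0.0002637)(-0.00001333)]/D = 0.158 V
I_R2 = (V_1 - V_2)/R2 = (10.93 - 0.158)/75000 = 0.0001436 A
|I_R2| = 0.0001436 A

Final answer: |I_R2| = 0.0001436 A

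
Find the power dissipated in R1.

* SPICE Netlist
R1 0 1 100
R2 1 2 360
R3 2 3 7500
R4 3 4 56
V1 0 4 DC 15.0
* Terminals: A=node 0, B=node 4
Nodal analysis, taking node 4 as the 0 V reference.
Source V1 fixes V_0 = 15 V.
KCL at each unknown node (sum of currents leaving = 0; resistances in Ω):
  Node 1: (V_1 - 15)/100 + (V_1 - V_2)/360 = 0
  Node 2: (V_2 - V_1)/360 + (V_2 - V_3)/7500 = 0
  Node 3: (V_3 - V_2)/7500 + (V_3 - 0)/56 = 0
Collecting terms (coefficients in siemens):
  0.01278·V_1 - 0.002778·V_2 = 0.15
  0.002911·V_2 - 0.002778·V_1 - 0.0001333·V_3 = 0
  0.01799·V_3 - 0.0001333·V_2 = 0
Solving these 3 simultaneous equations (Gaussian elimination) gives:
  V_1 = 14.81 V, V_2 = 14.14 V, V_3 = 0.1048 V
I_R1 = (V_0 - V_1)/R1 = (15 - 14.81)/100 = 0.001871 A
P_R1 = I_R1² × R1 = (0.001871)² × 100 = 0.0003502 W

Final answer: 0.0003502 W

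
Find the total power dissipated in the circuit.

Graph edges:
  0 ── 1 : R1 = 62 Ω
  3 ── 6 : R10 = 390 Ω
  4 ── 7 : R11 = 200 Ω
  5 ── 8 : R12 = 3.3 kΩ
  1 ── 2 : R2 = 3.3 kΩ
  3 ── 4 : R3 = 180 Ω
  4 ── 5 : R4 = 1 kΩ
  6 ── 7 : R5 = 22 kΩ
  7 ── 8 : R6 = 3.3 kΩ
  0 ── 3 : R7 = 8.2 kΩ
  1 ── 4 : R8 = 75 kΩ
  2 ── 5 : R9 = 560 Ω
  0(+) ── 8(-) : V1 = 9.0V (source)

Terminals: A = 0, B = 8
Nodal analysis, taking node 8 as the 0 V reference.
Source V1 fixes V_0 = 9 V.
KCL at each unknown node (sum of currents leaving = 0; resistances in Ω):
  Node 1: (V_1 - 9)/62 + (V_1 - V_2)/3300 + (V_1 - V_4)/75000 = 0
  Node 2: (V_2 - V_1)/3300 + (V_2 - V_5)/560 = 0
  Node 3: (V_3 - V_4)/180 + (V_3 - 9)/8200 + (V_3 - V_6)/390 = 0
  Node 4: (V_4 - V_3)/180 + (V_4 - V_5)/1000 + (V_4 - V_1)/75000 + (V_4 - V_7)/200 = 0
  Node 5: (V_5 - V_4)/1000 + (V_5 - V_2)/560 + (V_5 - 0)/3300 = 0
  Node 6: (V_6 - V_7)/22000 + (V_6 - V_3)/390 = 0
  Node 7: (V_7 - V_6)/22000 + (V_7 - 0)/3300 + (V_7 - V_4)/200 = 0
Collecting terms (coefficients in siemens):
  0.01645·V_1 - 0.000303·V_2 - 0.00001333·V_4 = 0.1452
  0.002089·V_2 - 0.000303·V_1 - 0.001786·V_5 = 0
  0.008242·V_3 - 0.005556·V_4 - 0.002564·V_6 = 0.001098
  0.01157·V_4 - 0.00001333·V_1 - 0.005556·V_3 - 0.001·V_5 - 0.005·V_7 = 0
  0.003089·V_5 - 0.001786·V_2 - 0.001·V_4 = 0
  0.00261·V_6 - 0.002564·V_3 - 0.00004545·V_7 = 0
  0.005348·V_7 - 0.005·V_4 - 0.00004545·V_6 = 0
Solving these 7 simultaneous equations (Gaussian elimination) gives:
  V_1 = 8.911 V, V_2 = 4.434 V, V_3 = 3.548 V, V_4 = 3.431 V
  V_5 = 3.674 V, V_6 = 3.543 V, V_7 = 3.238 V
Power in each resistor, P = (ΔV)²/R:
  P_R1 = (9 - 8.911)²/62 = 0.0001267 W
  P_R2 = (8.911 - 4.434)²/3300 = 0.006074 W
  P_R3 = (3.548 - 3.431)²/180 = 0.00007627 W
  P_R4 = (3.431 - 3.674)²/1000 = 0.00005917 W
  P_R5 = (3.543 - 3.238)²/22000 = 0.000004234 W
  P_R6 = (3.238 - 0)²/3300 = 0.003177 W
  P_R7 = (9 - 3.548)²/8200 = 0.003624 W
  P_R8 = (8.911 - 3.431)²/75000 = 0.0004004 W
  P_R9 = (4.434 - 3.674)²/560 = 0.001031 W
  P_R10 = (3.548 - 3.543)²/390 = 0.00000007506 W
  P_R11 = (3.431 - 3.238)²/200 = 0.0001871 W
  P_R12 = (3.674 - 0)²/3300 = 0.004091 W
P_total = P_R1 + P_R2 + P_R3 + P_R4 + P_R5 + P_R6 + P_R7 + P_R8 + P_R9 + P_R10 + P_R11 + P_R12 = 0.01885 W

Final answer: 0.01885 W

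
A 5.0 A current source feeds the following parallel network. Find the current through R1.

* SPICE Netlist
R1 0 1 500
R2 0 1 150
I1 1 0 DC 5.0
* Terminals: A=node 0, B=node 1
All resistors sit directly between nodes 0 and 1, so they are in parallel and share one voltage V; the full source current 5 A splits among them.
1/R_par = 1/500 + 1/150 = 0.008667 S  =>  R_par = 115.4 Ω
V = I × R_par = 5 × 115.4 = 576.9 V
I_R1 = V/R1 = 576.9/500 = 1.154 A

Final answer: 1.154 A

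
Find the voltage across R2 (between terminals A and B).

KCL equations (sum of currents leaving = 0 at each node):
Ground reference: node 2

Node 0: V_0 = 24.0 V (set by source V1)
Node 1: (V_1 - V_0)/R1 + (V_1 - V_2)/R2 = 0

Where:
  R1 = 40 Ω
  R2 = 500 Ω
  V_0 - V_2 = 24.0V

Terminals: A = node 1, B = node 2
R1 and R2 are in series across V1 (node 0 → node 1 → node 2), and the output A–B is taken across R2, so this is a voltage divider.
Series current: I = V1/(R1 + R2) = 24/(40 + 500) = 24/540 = 0.04444 A
V_R2 = I × R2 = V1 × R2/(R1 + R2) = 24 × 500/540 = 22.22 V

Final answer: 22.22 V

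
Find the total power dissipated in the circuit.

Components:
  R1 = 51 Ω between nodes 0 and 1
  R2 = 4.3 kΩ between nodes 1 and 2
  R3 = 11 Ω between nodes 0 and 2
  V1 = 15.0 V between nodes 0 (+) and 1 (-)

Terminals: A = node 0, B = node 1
Nodal analysis, taking node 1 as the 0 V reference.
Source V1 fixes V_0 = 15 V.
KCL at each unknown node (sum of currents leaving = 0; resistances in Ω):
  Node 2: (V_2 - 0)/4300 + (V_2 - 15)/11 = 0
Collecting terms: 0.09114 × V_2 = 1.364  =>  V_2 = 14.96 V
Power in each resistor, P = (ΔV)²/R:
  P_R1 = (15 - 0)²/51 = 4.412 W
  P_R2 = (0 - 14.96)²/4300 = 0.05206 W
  P_R3 = (15 - 14.96)²/11 = 0.0001332 W
P_total = P_R1 + P_R2 + P_R3 = 4.464 W

Final answer: 4.464 W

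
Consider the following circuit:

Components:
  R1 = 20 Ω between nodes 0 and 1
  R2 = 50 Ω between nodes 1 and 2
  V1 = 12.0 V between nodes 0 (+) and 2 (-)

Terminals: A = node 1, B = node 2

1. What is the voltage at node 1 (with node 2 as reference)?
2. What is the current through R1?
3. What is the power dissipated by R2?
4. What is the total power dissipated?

Nodal analysis, taking node 2 as the 0 V reference.
Source V1 fixes V_0 = 12 V.
KCL at each unknown node (sum of currents leaving = 0; resistances in Ω):
  Node 1: (V_1 - 12)/20 + (V_1 - 0)/50 = 0
Collecting terms: 0.07 × V_1 = 0.6  =>  V_1 = 8.571 V
Part 1:
  Read off the nodal solution: V_1 = 8.571 V
Part 2:
  I_R1 = (V_0 - V_1)/R1 = (12 - 8.571)/20 = 0.1714 A
  Magnitude: I_R1 = 0.1714 A
Part 3:
  I_R2 = (V_1 - V_2)/R2 = (8.571 - 0)/50 = 0.1714 A
  P_R2 = I_R2² × R2 = (0.1714)² × 50 = 1.469 W
Part 4:
  Power in each resistor, P = (ΔV)²/R:
    P_R1 = (12 - 8.571)²/20 = 0.5878 W
    P_R2 = (8.571 - 0)²/50 = 1.469 W
  P_total = P_R1 + P_R2 = 2.057 W

Final answers:
1. V_1 = 8.571 V
2. I_R1 = 0.1714 A
3. P_R2 = 1.469 W
4. P_total = 2.057 W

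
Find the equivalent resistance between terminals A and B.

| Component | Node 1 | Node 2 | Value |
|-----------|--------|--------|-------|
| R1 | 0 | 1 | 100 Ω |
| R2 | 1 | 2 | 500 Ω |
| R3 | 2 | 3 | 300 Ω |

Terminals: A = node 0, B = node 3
Reduce the network between node 0 (A) and node 3 (B) by series/parallel combination:
  Rs1 = R1 + R2 (series, joined only at node 1) = 100 + 500 = 600 Ω
  Rs2 = R3 + Rs1 (series, joined only at node 2) = 300 + 600 = 900 Ω
R_eq = 900 Ω

Final answer: 900 Ω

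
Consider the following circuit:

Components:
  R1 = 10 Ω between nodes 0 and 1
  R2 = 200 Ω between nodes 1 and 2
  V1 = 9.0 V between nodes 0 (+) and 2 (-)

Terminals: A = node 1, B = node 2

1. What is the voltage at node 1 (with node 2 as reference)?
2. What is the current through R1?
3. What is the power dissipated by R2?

Nodal analysis, taking node 2 as the 0 V reference.
Source V1 fixes V_0 = 9 V.
KCL at each unknown node (sum of currents leaving = 0; resistances in Ω):
  Node 1: (V_1 - 9)/10 + (V_1 - 0)/200 = 0
Collecting terms: 0.105 × V_1 = 0.9  =>  V_1 = 8.571 V
Part 1:
  Read off the nodal solution: V_1 = 8.571 V
Part 2:
  I_R1 = (V_0 - V_1)/R1 = (9 - 8.571)/10 = 0.04286 A
  Magnitude: I_R1 = 0.04286 A
Part 3:
  I_R2 = (V_1 - V_2)/R2 = (8.571 - 0)/200 = 0.04286 A
  P_R2 = I_R2² × R2 = (0.04286)² × 200 = 0.3673 W

Final answers:
1. V_1 = 8.571 V
2. I_R1 = 0.04286 A
3. P_R2 = 0.3673 W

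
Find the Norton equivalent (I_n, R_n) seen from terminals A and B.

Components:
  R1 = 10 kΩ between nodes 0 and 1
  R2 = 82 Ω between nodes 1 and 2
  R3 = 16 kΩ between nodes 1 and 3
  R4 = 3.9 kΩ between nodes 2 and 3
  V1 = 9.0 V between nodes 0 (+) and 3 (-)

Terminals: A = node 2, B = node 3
Find the Thévenin equivalent first; then I_n = V_th/R_th and R_n = R_th.
Step 1 — V_th is the open-circuit voltage V_A - V_B (nothing connected across the terminals).
Nodal analysis, taking node 3 as the 0 V reference.
Source V1 fixes V_0 = 9 V.
KCL at each unknown node (sum of currents leaving = 0; resistances in Ω):
  Node 1: (V_1 - 9)/10000 + (V_1 - V_2)/82 + (V_1 - 0)/16000 = 0
  Node 2: (V_2 - V_1)/82 + (V_2 - 0)/3900 = 0
Collecting terms (coefficients in siemens):
  0.01236·V_1 - 0.0122·V_2 = 0.0009
  0.01245·V_2 - 0.0122·V_1 = 0
Determinant D = (0.01236)(0.01245) - (-0.0122)(-0.0122) = 0.00000515
V_1 = [(0.0009)(0.01245) - (-0.0122)(0)]/D = 2.176 V
V_2 = [(0.01236)(0) - (0.0009)(-0.0122)]/D = 2.131 V
V_th = V_2 - V_3 = 2.131 - 0 = 2.131 V
Step 2 — R_th: zero the source — replace V1 by a short circuit (node 3 merges into node 0) — and find the resistance seen between A (node 2) and B (node 0).
Reduce the network between node 2 (A) and node 0 (B) by series/parallel combination:
  Rp1 = R1 ‖ R3 (parallel, both between nodes 0 and 1) = 1/(1/10000 + 1/16000) = 6154 Ω
  Rs1 = R2 + Rp1 (series, joined only at node 1) = 82 + 6154 = 6236 Ω
  Rp2 = R4 ‖ Rs1 (parallel, both between nodes 0 and 2) = 1/(1/3900 + 1/6236) = 2399 Ω
R_th = 2.399 kΩ
I_n = V_th/R_th = 2.131/2399 = 0.0008882 A, and R_n = R_th = 2.399 kΩ

Final answer: I_n = 0.0008882 A, R_n = 2.399 kΩ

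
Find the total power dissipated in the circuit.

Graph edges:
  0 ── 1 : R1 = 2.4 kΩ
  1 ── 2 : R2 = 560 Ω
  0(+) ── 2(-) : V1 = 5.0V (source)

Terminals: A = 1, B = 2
Nodal analysis, taking node 2 as the 0 V reference.
Source V1 fixes V_0 = 5 V.
KCL at each unknown node (sum of currents leaving = 0; resistances in Ω):
  Node 1: (V_1 - 5)/2400 + (V_1 - 0)/560 = 0
Collecting terms: 0.002202 × V_1 = 0.002083  =>  V_1 = 0.9459 V
Power in each resistor, P = (ΔV)²/R:
  P_R1 = (5 - 0.9459)²/2400 = 0.006848 W
  P_R2 = (0.9459 - 0)²/560 = 0.001598 W
P_total = P_R1 + P_R2 = 0.008446 W

Final answer: 0.008446 W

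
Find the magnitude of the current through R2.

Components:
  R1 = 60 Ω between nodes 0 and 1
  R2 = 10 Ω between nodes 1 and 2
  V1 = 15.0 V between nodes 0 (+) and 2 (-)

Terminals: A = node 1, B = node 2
Nodal analysis, taking node 2 as the 0 V reference.
Source V1 fixes V_0 = 15 V.
KCL at each unknown node (sum of currents leaving = 0; resistances in Ω):
  Node 1: (V_1 - 15)/60 + (V_1 - 0)/10 = 0
Collecting terms: 0.1167 × V_1 = 0.25  =>  V_1 = 2.143 V
I_R2 = (V_1 - V_2)/R2 = (2.143 - 0)/10 = 0.2143 A
|I_R2| = 0.2143 A

Final answer: |I_R2| = 0.2143 A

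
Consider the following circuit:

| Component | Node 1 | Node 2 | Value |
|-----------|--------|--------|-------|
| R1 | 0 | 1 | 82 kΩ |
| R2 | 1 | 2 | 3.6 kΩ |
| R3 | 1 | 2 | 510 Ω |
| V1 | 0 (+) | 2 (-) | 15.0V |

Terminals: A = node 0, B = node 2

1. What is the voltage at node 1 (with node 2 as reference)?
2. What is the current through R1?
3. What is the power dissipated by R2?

Nodal analysis, taking node 2 as the 0 V reference.
Source V1 fixes V_0 = 15 V.
KCL at each unknown node (sum of currents leaving = 0; resistances in Ω):
  Node 1: (V_1 - 15)/82000 + (V_1 - 0)/3600 + (V_1 - 0)/510 = 0
Collecting terms: 0.002251 × V_1 = 0.0001829  =>  V_1 = 0.08127 V
Part 1:
  Read off the nodal solution: V_1 = 0.08127 V
Part 2:
  I_R1 = (V_0 - V_1)/R1 = (15 - 0.08127)/82000 = 0.0001819 A
  Magnitude: I_R1 = 0.0001819 A
Part 3:
  I_R2 = (V_1 - V_2)/R2 = (0.08127 - 0)/3600 = 0.00002258 A
  P_R2 = I_R2² × R2 = (0.00002258)² × 3600 = 0.000001835 W

Final answers:
1. V_1 = 0.08127 V
2. I_R1 = 0.0001819 A
3. P_R2 = 1.835e-06 W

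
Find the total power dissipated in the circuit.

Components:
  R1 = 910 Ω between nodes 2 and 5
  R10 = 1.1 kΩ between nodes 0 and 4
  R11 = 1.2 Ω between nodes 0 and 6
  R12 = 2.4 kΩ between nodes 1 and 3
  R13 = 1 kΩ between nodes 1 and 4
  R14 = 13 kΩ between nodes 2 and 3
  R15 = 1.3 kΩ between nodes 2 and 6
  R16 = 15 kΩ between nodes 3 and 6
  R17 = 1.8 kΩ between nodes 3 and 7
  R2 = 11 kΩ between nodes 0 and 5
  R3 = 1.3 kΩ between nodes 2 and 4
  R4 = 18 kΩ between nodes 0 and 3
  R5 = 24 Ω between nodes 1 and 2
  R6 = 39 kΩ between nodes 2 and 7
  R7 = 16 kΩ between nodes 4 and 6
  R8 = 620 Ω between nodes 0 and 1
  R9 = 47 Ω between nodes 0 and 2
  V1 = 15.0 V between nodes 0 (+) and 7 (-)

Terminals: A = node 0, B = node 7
Nodal analysis, taking node 7 as the 0 V reference.
Source V1 fixes V_0 = 15 V.
KCL at each unknown node (sum of currents leaving = 0; resistances in Ω):
  Node 1: (V_1 - V_2)/24 + (V_1 - 15)/620 + (V_1 - V_3)/2400 + (V_1 - V_4)/1000 = 0
  Node 2: (V_2 - V_5)/910 + (V_2 - V_4)/1300 + (V_2 - V_1)/24 + (V_2 - 0)/39000 + (V_2 - 15)/47 + (V_2 - V_3)/13000 + (V_2 - V_6)/1300 = 0
  Node 3: (V_3 - 15)/18000 + (V_3 - V_1)/2400 + (V_3 - V_2)/13000 + (V_3 - V_6)/15000 + (V_3 - 0)/1800 = 0
  Node 4: (V_4 - V_2)/1300 + (V_4 - V_6)/16000 + (V_4 - 15)/1100 + (V_4 - V_1)/1000 = 0
  Node 5: (V_5 - V_2)/910 + (V_5 - 15)/11000 = 0
  Node 6: (V_6 - V_4)/16000 + (V_6 - 15)/1.2 + (V_6 - V_2)/1300 + (V_6 - V_3)/15000 = 0
Collecting terms (coefficients in siemens):
  0.0447·V_1 - 0.04167·V_2 - 0.0004167·V_3 - 0.001·V_4 = 0.02419
  0.06568·V_2 - 0.04167·V_1 - 0.00007692·V_3 - 0.0007692·V_4 - 0.001099·V_5 - 0.0007692·V_6 = 0.3191
  0.001171·V_3 - 0.0004167·V_1 - 0.00007692·V_2 - 0.00006667·V_6 = 0.0008333
  0.002741·V_4 - 0.001·V_1 - 0.0007692·V_2 - 0.0000625·V_6 = 0.01364
  0.00119·V_5 - 0.001099·V_2 = 0.001364
  0.8342·V_6 - 0.0007692·V_2 - 0.00006667·V_3 - 0.0000625·V_4 = 12.5
Solving these 6 simultaneous equations (Gaussian elimination) gives:
  V_1 = 14.79 V, V_2 = 14.85 V, V_3 = 7.8 V, V_4 = 14.88 V
  V_5 = 14.86 V, V_6 = 15 V
Power in each resistor, P = (ΔV)²/R:
  P_R1 = (14.85 - 14.86)²/910 = 0.0000001493 W
  P_R2 = (15 - 14.86)²/11000 = 0.000001805 W
  P_R3 = (14.85 - 14.88)²/1300 = 0.000000806 W
  P_R4 = (15 - 7.8)²/18000 = 0.00288 W
  P_R5 = (14.79 - 14.85)²/24 = 0.0001473 W
  P_R6 = (14.85 - 0)²/39000 = 0.005652 W
  P_R7 = (14.88 - 15)²/16000 = 0.000000892 W
  P_R8 = (15 - 14.79)²/620 = 0.00007251 W
  P_R9 = (15 - 14.85)²/47 = 0.0004952 W
  P_R10 = (15 - 14.88)²/1100 = 0.00001313 W
  P_R11 = (15 - 15)²/1.2 = 0.0000004381 W
  P_R12 = (14.79 - 7.8)²/2400 = 0.02034 W
  P_R13 = (14.79 - 14.88)²/1000 = 0.000008433 W
  P_R14 = (14.85 - 7.8)²/13000 = 0.00382 W
  P_R15 = (14.85 - 15)²/1300 = 0.00001773 W
  P_R16 = (7.8 - 15)²/15000 = 0.003455 W
  P_R17 = (7.8 - 0)²/1800 = 0.0338 W
P_total = P_R1 + P_R2 + P_R3 + P_R4 + P_R5 + P_R6 + P_R7 + P_R8 + P_R9 + P_R10 + P_R11 + P_R12 + P_R13 + P_R14 + P_R15 + P_R16 + P_R17 = 0.07071 W

Final answer: 0.07071 W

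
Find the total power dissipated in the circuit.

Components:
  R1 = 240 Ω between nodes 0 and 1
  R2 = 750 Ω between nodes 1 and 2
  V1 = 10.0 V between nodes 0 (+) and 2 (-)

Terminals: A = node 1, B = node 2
Nodal analysis, taking node 2 as the 0 V reference.
Source V1 fixes V_0 = 10 V.
KCL at each unknown node (sum of currents leaving = 0; resistances in Ω):
  Node 1: (V_1 - 10)/240 + (V_1 - 0)/750 = 0
Collecting terms: 0.0055 × V_1 = 0.04167  =>  V_1 = 7.576 V
Power in each resistor, P = (ΔV)²/R:
  P_R1 = (10 - 7.576)²/240 = 0.02449 W
  P_R2 = (7.576 - 0)²/750 = 0.07652 W
P_total = P_R1 + P_R2 = 0.101 W

Final answer: 0.101 W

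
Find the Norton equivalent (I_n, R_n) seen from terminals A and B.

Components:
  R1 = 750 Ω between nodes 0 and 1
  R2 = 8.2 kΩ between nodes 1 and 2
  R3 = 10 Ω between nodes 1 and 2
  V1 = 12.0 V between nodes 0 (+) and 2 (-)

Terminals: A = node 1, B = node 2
Find the Thévenin equivalent first; then I_n = V_th/R_th and R_n = R_th.
Step 1 — V_th is the open-circuit voltage V_A - V_B (nothing connected across the terminals).
Nodal analysis, taking node 2 as the 0 V reference.
Source V1 fixes V_0 = 12 V.
KCL at each unknown node (sum of currents leaving = 0; resistances in Ω):
  Node 1: (V_1 - 12)/750 + (V_1 - 0)/8200 + (V_1 - 0)/10 = 0
Collecting terms: 0.1015 × V_1 = 0.016  =>  V_1 = 0.1577 V
V_th = V_1 - V_2 = 0.1577 - 0 = 0.1577 V
Step 2 — R_th: zero the source — replace V1 by a short circuit (node 2 merges into node 0) — and find the resistance seen between A (node 1) and B (node 0).
Reduce the network between node 1 (A) and node 0 (B) by series/parallel combination:
  Rp1 = R1 ‖ R2 ‖ R3 (parallel, all between nodes 0 and 1) = 1/(1/750 + 1/8200 + 1/10) = 9.857 Ω
R_th = 9.857 Ω
I_n = V_th/R_th = 0.1577/9.857 = 0.016 A, and R_n = R_th = 9.857 Ω

Final answer: I_n = 0.016 A, R_n = 9.857 Ω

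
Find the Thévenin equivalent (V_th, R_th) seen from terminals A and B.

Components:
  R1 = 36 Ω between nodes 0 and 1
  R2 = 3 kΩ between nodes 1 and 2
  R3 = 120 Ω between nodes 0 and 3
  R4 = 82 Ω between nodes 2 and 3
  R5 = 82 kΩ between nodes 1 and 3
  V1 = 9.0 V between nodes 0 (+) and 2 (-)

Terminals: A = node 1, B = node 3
Step 1 — V_th is the open-circuit voltage V_A - V_B (nothing connected across the terminals).
Nodal analysis, taking node 2 as the 0 V reference.
Source V1 fixes V_0 = 9 V.
KCL at each unknown node (sum of currents leaving = 0; resistances in Ω):
  Node 1: (V_1 - 9)/36 + (V_1 - 0)/3000 + (V_1 - V_3)/82000 = 0
  Node 3: (V_3 - 9)/120 + (V_3 - 0)/82 + (V_3 - V_1)/82000 = 0
Collecting terms (coefficients in siemens):
  0.02812·V_1 - 0.0000122·V_3 = 0.25
  0.02054·V_3 - 0.0000122·V_1 = 0.075
Determinant D = (0.02812)(0.02054) - (-0.0000122)(-0.0000122) = 0.0005777
V_1 = [(0.25)(0.02054) - (-0.0000122)(0.075)]/D = 8.891 V
V_3 = [(0.02812)(0.075) - (0.25)(-0.0000122)]/D = 3.657 V
V_th = V_1 - V_3 = 8.891 - 3.657 = 5.234 V
Step 2 — R_th: zero the source — replace V1 by a short circuit (node 2 merges into node 0) — and find the resistance seen between A (node 1) and B (node 3).
Reduce the network between node 1 (A) and node 3 (B) by series/parallel combination:
  Rp1 = R1 ‖ R2 (parallel, both between nodes 0 and 1) = 1/(1/36 + 1/3000) = 35.57 Ω
  Rp2 = R3 ‖ R4 (parallel, both between nodes 0 and 3) = 1/(1/120 + 1/82) = 48.71 Ω
  Rs1 = Rp1 + Rp2 (series, joined only at node 0) = 35.57 + 48.71 = 84.29 Ω
  Rp3 = R5 ‖ Rs1 (parallel, both between nodes 1 and 3) = 1/(1/82000 + 1/84.29) = 84.2 Ω
R_th = 84.2 Ω

Final answer: V_th = 5.234 V, R_th = 84.2 Ω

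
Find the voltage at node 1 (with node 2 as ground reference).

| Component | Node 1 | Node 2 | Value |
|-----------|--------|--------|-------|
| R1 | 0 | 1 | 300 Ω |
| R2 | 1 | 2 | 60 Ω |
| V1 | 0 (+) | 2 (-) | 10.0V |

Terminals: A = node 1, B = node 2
Nodal analysis, taking node 2 as the 0 V reference.
Source V1 fixes V_0 = 10 V.
KCL at each unknown node (sum of currents leaving = 0; resistances in Ω):
  Node 1: (V_1 - 10)/300 + (V_1 - 0)/60 = 0
Collecting terms: 0.02 × V_1 = 0.03333  =>  V_1 = 1.667 V
The requested potential is V_1 = 1.667 V.

Final answer: V_1 = 1.667 V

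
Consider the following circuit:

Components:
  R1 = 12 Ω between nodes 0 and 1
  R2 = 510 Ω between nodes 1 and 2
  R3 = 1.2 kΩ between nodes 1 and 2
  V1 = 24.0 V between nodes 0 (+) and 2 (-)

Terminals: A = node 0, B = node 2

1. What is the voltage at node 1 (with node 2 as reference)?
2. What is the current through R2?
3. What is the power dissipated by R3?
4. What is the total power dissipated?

Nodal analysis, taking node 2 as the 0 V reference.
Source V1 fixes V_0 = 24 V.
KCL at each unknown node (sum of currents leaving = 0; resistances in Ω):
  Node 1: (V_1 - 24)/12 + (V_1 - 0)/510 + (V_1 - 0)/1200 = 0
Collecting terms: 0.08613 × V_1 = 2  =>  V_1 = 23.22 V
Part 1:
  Read off the nodal solution: V_1 = 23.22 V
Part 2:
  I_R2 = (V_1 - V_2)/R2 = (23.22 - 0)/510 = 0.04553 A
  Magnitude: I_R2 = 0.04553 A
Part 3:
  I_R3 = (V_1 - V_2)/R3 = (23.22 - 0)/1200 = 0.01935 A
  P_R3 = I_R3² × R3 = (0.01935)² × 1200 = 0.4494 W
Part 4:
  Power in each resistor, P = (ΔV)²/R:
    P_R1 = (24 - 23.22)²/12 = 0.05052 W
    P_R2 = (23.22 - 0)²/510 = 1.057 W
    P_R3 = (23.22 - 0)²/1200 = 0.4494 W
  P_total = P_R1 + P_R2 + P_R3 = 1.557 W

Final answers:
1. V_1 = 23.22 V
2. I_R2 = 0.04553 A
3. P_R3 = 0.4494 W
4. P_total = 1.557 W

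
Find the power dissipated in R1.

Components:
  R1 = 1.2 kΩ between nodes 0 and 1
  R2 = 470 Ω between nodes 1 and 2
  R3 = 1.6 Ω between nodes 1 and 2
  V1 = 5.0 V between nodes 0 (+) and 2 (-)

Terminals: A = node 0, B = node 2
Nodal analysis, taking node 2 as the 0 V reference.
Source V1 fixes V_0 = 5 V.
KCL at each unknown node (sum of currents leaving = 0; resistances in Ω):
  Node 1: (V_1 - 5)/1200 + (V_1 - 0)/470 + (V_1 - 0)/1.6 = 0
Collecting terms: 0.628 × V_1 = 0.004167  =>  V_1 = 0.006635 V
I_R1 = (V_0 - V_1)/R1 = (5 - 0.006635)/1200 = 0.004161 A
P_R1 = I_R1² × R1 = (0.004161)² × 1200 = 0.02078 W

Final answer: 0.02078 W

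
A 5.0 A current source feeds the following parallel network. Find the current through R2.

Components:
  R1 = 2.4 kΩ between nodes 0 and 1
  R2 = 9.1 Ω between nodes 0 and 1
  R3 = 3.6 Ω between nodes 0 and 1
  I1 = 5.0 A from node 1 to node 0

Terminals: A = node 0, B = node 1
All resistors sit directly between nodes 0 and 1, so they are in parallel and share one voltage V; the full source current 5 A splits among them.
1/R_par = 1/2400 + 1/9.1 + 1/3.6 = 0.3881 S  =>  R_par = 2.577 Ω
V = I × R_par = 5 × 2.577 = 12.88 V
I_R2 = V/R2 = 12.88/9.1 = 1.416 A

Final answer: 1.416 A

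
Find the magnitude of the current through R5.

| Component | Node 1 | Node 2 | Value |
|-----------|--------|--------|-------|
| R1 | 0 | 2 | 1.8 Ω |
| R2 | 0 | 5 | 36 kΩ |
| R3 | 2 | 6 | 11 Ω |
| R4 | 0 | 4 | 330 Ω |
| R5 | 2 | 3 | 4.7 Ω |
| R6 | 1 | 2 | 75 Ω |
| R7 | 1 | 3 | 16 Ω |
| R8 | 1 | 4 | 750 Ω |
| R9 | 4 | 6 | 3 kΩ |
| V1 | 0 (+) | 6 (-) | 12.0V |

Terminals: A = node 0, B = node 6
Nodal analysis, taking node 6 as the 0 V reference.
Source V1 fixes V_0 = 12 V.
KCL at each unknown node (sum of currents leaving = 0; resistances in Ω):
  Node 1: (V_1 - V_2)/75 + (V_1 - V_3)/16 + (V_1 - V_4)/750 = 0
  Node 2: (V_2 - 12)/1.8 + (V_2 - 0)/11 + (V_2 - V_3)/4.7 + (V_2 - V_1)/75 = 0
  Node 3: (V_3 - V_2)/4.7 + (V_3 - V_1)/16 = 0
  Node 4: (V_4 - 12)/330 + (V_4 - V_1)/750 + (V_4 - 0)/3000 = 0
  Node 5: (V_5 - 12)/36000 = 0
Collecting terms (coefficients in siemens):
  0.07717·V_1 - 0.01333·V_2 - 0.0625·V_3 - 0.001333·V_4 = 0
  0.8726·V_2 - 0.01333·V_1 - 0.2128·V_3 = 6.667
  0.2753·V_3 - 0.0625·V_1 - 0.2128·V_2 = 0
  0.004697·V_4 - 0.001333·V_1 = 0.03636
  0.00002778·V_5 = 0.0003333
Solving these 5 simultaneous equations (Gaussian elimination) gives:
  V_1 = 10.32 V, V_2 = 10.31 V, V_3 = 10.31 V, V_4 = 10.67 V
  V_5 = 12 V
I_R5 = (V_2 - V_3)/R5 = (10.31 - 10.31)/4.7 = -0.0003667 A
|I_R5| = 0.0003667 A

Final answer: |I_R5| = 0.0003667 A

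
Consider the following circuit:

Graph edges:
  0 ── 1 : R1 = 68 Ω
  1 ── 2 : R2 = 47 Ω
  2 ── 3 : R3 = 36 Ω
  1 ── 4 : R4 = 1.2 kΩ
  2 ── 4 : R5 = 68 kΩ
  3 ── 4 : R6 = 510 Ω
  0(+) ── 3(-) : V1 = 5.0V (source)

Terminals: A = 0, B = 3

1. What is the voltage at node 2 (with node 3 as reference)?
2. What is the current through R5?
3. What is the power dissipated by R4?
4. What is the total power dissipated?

Nodal analysis, taking node 3 as the 0 V reference.
Source V1 fixes V_0 = 5 V.
KCL at each unknown node (sum of currents leaving = 0; resistances in Ω):
  Node 1: (V_1 - 5)/68 + (V_1 - V_2)/47 + (V_1 - V_4)/1200 = 0
  Node 2: (V_2 - V_1)/47 + (V_2 - 0)/36 + (V_2 - V_4)/68000 = 0
  Node 4: (V_4 - V_1)/1200 + (V_4 - V_2)/68000 + (V_4 - 0)/510 = 0
Collecting terms (coefficients in siemens):
  0.03682·V_1 - 0.02128·V_2 - 0.0008333·V_4 = 0.07353
  0.04907·V_2 - 0.02128·V_1 - 0.00001471·V_4 = 0
  0.002809·V_4 - 0.0008333·V_1 - 0.00001471·V_2 = 0
Solving these 3 simultaneous equations (Gaussian elimination) gives:
  V_1 = 2.69 V, V_2 = 1.166 V, V_4 = 0.804 V
Part 1:
  Read off the nodal solution: V_2 = 1.166 V
Part 2:
  I_R5 = (V_2 - V_4)/R5 = (1.166 - 0.804)/68000 = 0.000005329 A
  Magnitude: I_R5 = 0.000005329 A
Part 3:
  I_R4 = (V_1 - V_4)/R4 = (2.69 - 0.804)/1200 = 0.001571 A
  P_R4 = I_R4² × R4 = (0.001571)² × 1200 = 0.002963 W
Part 4:
  Power in each resistor, P = (ΔV)²/R:
    P_R1 = (5 - 2.69)²/68 = 0.0785 W
    P_R2 = (2.69 - 1.166)²/47 = 0.04936 W
    P_R3 = (1.166 - 0)²/36 = 0.03779 W
    P_R4 = (2.69 - 0.804)²/1200 = 0.002963 W
    P_R5 = (1.166 - 0.804)²/68000 = 0.000001931 W
    P_R6 = (0 - 0.804)²/510 = 0.001268 W
  P_total = P_R1 + P_R2 + P_R3 + P_R4 + P_R5 + P_R6 = 0.1699 W

Final answers:
1. V_2 = 1.166 V
2. I_R5 = 5.329e-06 A
3. P_R4 = 0.002963 W
4. P_total = 0.1699 W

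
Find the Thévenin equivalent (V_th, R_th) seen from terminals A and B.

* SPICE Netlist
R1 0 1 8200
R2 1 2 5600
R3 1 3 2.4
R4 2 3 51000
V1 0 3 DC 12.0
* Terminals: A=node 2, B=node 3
Step 1 — V_th is the open-circuit voltage V_A - V_B (nothing connected across the terminals).
Nodal analysis, taking node 3 as the 0 V reference.
Source V1 fixes V_0 = 12 V.
KCL at each unknown node (sum of currents leaving = 0; resistances in Ω):
  Node 1: (V_1 - 12)/8200 + (V_1 - V_2)/5600 + (V_1 - 0)/2.4 = 0
  Node 2: (V_2 - V_1)/5600 + (V_2 - 0)/51000 = 0
Collecting terms (coefficients in siemens):
  0.417·V_1 - 0.0001786·V_2 = 0.001463
  0.0001982·V_2 - 0.0001786·V_1 = 0
Determinant D = (0.417)(0.0001982) - (-0.0001786)(-0.0001786) = 0.0000826
V_1 = [(0.001463)(0.0001982) - (-0.0001786)(0)]/D = 0.003511 V
V_2 = [(0.417)(0) - (0.001463)(-0.0001786)]/D = 0.003164 V
V_th = V_2 - V_3 = 0.003164 - 0 = 0.003164 V
Step 2 — R_th: zero the source — replace V1 by a short circuit (node 3 merges into node 0) — and find the resistance seen between A (node 2) and B (node 0).
Reduce the network between node 2 (A) and node 0 (B) by series/parallel combination:
  Rp1 = R1 ‖ R3 (parallel, both between nodes 0 and 1) = 1/(1/8200 + 1/2.4) = 2.399 Ω
  Rs1 = R2 + Rp1 (series, joined only at node 1) = 5600 + 2.399 = 5602 Ω
  Rp2 = R4 ‖ Rs1 (parallel, both between nodes 0 and 2) = 1/(1/51000 + 1/5602) = 5048 Ω
R_th = 5.048 kΩ

Final answer: V_th = 0.003164 V, R_th = 5.048 kΩ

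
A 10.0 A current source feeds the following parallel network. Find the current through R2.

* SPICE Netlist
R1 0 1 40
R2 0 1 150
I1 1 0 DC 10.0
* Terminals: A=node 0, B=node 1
All resistors sit directly between nodes 0 and 1, so they are in parallel and share one voltage V; the full source current 10 A splits among them.
1/R_par = 1/40 + 1/150 = 0.03167 S  =>  R_par = 31.58 Ω
V = I × R_par = 10 × 31.58 = 315.8 V
I_R2 = V/R2 = 315.8/150 = 2.105 A

Final answer: 2.105 A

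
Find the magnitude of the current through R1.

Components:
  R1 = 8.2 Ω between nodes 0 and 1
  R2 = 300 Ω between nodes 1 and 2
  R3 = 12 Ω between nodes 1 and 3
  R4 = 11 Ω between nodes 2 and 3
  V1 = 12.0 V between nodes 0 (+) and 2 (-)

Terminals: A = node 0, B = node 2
Nodal analysis, taking node 2 as the 0 V reference.
Source V1 fixes V_0 = 12 V.
KCL at each unknown node (sum of currents leaving = 0; resistances in Ω):
  Node 1: (V_1 - 12)/8.2 + (V_1 - 0)/300 + (V_1 - V_3)/12 = 0
  Node 3: (V_3 - V_1)/12 + (V_3 - 0)/11 = 0
Collecting terms (coefficients in siemens):
  0.2086·V_1 - 0.08333·V_3 = 1.463
  0.1742·V_3 - 0.08333·V_1 = 0
Determinant D = (0.2086)(0.1742) - (-0.08333)(-0.08333) = 0.02941
V_1 = [(1.463)(0.1742) - (-0.08333)(0)]/D = 8.671 V
V_3 = [(0.2086)(0) - (1.463)(-0.08333)]/D = 4.147 V
I_R1 = (V_0 - V_1)/R1 = (12 - 8.671)/8.2 = 0.4059 A
|I_R1| = 0.4059 A

Final answer: |I_R1| = 0.4059 A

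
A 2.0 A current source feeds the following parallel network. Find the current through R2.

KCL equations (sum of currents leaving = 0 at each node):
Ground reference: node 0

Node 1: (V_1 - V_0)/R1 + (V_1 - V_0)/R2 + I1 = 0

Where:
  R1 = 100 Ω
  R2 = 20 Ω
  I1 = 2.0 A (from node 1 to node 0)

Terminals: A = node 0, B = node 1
All resistors sit directly between nodes 0 and 1, so they are in parallel and share one voltage V; the full source current 2 A splits among them.
1/R_par = 1/100 + 1/20 = 0.06 S  =>  R_par = 16.67 Ω
V = I × R_par = 2 × 16.67 = 33.33 V
I_R2 = V/R2 = 33.33/20 = 1.667 A

Final answer: 1.667 A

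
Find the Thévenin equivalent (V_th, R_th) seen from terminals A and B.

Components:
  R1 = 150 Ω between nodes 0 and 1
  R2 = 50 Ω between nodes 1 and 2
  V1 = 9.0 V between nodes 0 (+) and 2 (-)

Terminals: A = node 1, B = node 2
Step 1 — V_th is the open-circuit voltage V_A - V_B (nothing connected across the terminals).
Nodal analysis, taking node 2 as the 0 V reference.
Source V1 fixes V_0 = 9 V.
KCL at each unknown node (sum of currents leaving = 0; resistances in Ω):
  Node 1: (V_1 - 9)/150 + (V_1 - 0)/50 = 0
Collecting terms: 0.02667 × V_1 = 0.06  =>  V_1 = 2.25 V
V_th = V_1 - V_2 = 2.25 - 0 = 2.25 V
Step 2 — R_th: zero the source — replace V1 by a short circuit (node 2 merges into node 0) — and find the resistance seen between A (node 1) and B (node 0).
Reduce the network between node 1 (A) and node 0 (B) by series/parallel combination:
  Rp1 = R1 ‖ R2 (parallel, both between nodes 0 and 1) = 1/(1/150 + 1/50) = 37.5 Ω
R_th = 37.5 Ω

Final answer: V_th = 2.25 V, R_th = 37.5 Ω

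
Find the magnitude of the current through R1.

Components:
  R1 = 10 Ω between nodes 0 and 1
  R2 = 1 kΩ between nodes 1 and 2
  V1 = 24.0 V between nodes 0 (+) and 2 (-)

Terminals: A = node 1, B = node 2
Nodal analysis, taking node 2 as the 0 V reference.
Source V1 fixes V_0 = 24 V.
KCL at each unknown node (sum of currents leaving = 0; resistances in Ω):
  Node 1: (V_1 - 24)/10 + (V_1 - 0)/1000 = 0
Collecting terms: 0.101 × V_1 = 2.4  =>  V_1 = 23.76 V
I_R1 = (V_0 - V_1)/R1 = (24 - 23.76)/10 = 0.02376 A
|I_R1| = 0.02376 A

Final answer: |I_R1| = 0.02376 A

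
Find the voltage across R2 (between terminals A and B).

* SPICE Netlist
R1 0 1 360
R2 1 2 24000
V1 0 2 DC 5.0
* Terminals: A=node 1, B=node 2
R1 and R2 are in series across V1 (node 0 → node 1 → node 2), and the output A–B is taken across R2, so this is a voltage divider.
Series current: I = V1/(R1 + R2) = 5/(360 + 24000) = 5/24360 = 0.0002053 A
V_R2 = I × R2 = V1 × R2/(R1 + R2) = 5 × 24000/24360 = 4.926 V

Final answer: 4.926 V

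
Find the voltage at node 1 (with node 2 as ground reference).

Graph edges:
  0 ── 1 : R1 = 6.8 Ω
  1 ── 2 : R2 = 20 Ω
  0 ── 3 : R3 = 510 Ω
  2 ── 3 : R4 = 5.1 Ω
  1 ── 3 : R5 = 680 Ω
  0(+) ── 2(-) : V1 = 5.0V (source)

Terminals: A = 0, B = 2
Nodal analysis, taking node 2 as the 0 V reference.
Source V1 fixes V_0 = 5 V.
KCL at each unknown node (sum of currents leaving = 0; resistances in Ω):
  Node 1: (V_1 - 5)/6.8 + (V_1 - 0)/20 + (V_1 - V_3)/680 = 0
  Node 3: (V_3 - 5)/510 + (V_3 - 0)/5.1 + (V_3 - V_1)/680 = 0
Collecting terms (coefficients in siemens):
  0.1985·V_1 - 0.001471·V_3 = 0.7353
  0.1995·V_3 - 0.001471·V_1 = 0.009804
Determinant D = (0.1985)(0.1995) - (-0.001471)(-0.001471) = 0.03961
V_1 = [(0.7353)(0.1995) - (-0.001471)(0.009804)]/D = 3.704 V
V_3 = [(0.1985)(0.009804) - (0.7353)(-0.001471)]/D = 0.07644 V
The requested potential is V_1 = 3.704 V.

Final answer: V_1 = 3.704 V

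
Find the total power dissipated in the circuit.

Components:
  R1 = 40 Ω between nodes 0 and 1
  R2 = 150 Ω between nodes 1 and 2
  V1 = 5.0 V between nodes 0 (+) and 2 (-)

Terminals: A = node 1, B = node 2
Nodal analysis, taking node 2 as the 0 V reference.
Source V1 fixes V_0 = 5 V.
KCL at each unknown node (sum of currents leaving = 0; resistances in Ω):
  Node 1: (V_1 - 5)/40 + (V_1 - 0)/150 = 0
Collecting terms: 0.03167 × V_1 = 0.125  =>  V_1 = 3.947 V
Power in each resistor, P = (ΔV)²/R:
  P_R1 = (5 - 3.947)²/40 = 0.0277 W
  P_R2 = (3.947 - 0)²/150 = 0.1039 W
P_total = P_R1 + P_R2 = 0.1316 W

Final answer: 0.1316 W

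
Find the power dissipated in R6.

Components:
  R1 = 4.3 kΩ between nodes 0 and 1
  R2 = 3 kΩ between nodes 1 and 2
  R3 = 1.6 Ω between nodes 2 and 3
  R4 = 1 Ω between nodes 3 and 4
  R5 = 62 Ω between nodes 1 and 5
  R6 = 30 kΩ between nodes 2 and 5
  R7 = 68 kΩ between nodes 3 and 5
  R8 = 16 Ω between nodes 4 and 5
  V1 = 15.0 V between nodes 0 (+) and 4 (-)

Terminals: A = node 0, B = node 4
Nodal analysis, taking node 4 as the 0 V reference.
Source V1 fixes V_0 = 15 V.
KCL at each unknown node (sum of currents leaving = 0; resistances in Ω):
  Node 1: (V_1 - 15)/4300 + (V_1 - V_2)/3000 + (V_1 - V_5)/62 = 0
  Node 2: (V_2 - V_1)/3000 + (V_2 - V_3)/1.6 + (V_2 - V_5)/30000 = 0
  Node 3: (V_3 - V_2)/1.6 + (V_3 - 0)/1 + (V_3 - V_5)/68000 = 0
  Node 5: (V_5 - V_1)/62 + (V_5 - V_2)/30000 + (V_5 - V_3)/68000 + (V_5 - 0)/16 = 0
Collecting terms (coefficients in siemens):
  0.01669·V_1 - 0.0003333·V_2 - 0.01613·V_5 = 0.003488
  0.6254·V_2 - 0.0003333·V_1 - 0.625·V_3 - 0.00003333·V_5 = 0
  1.625·V_3 - 0.625·V_2 - 0.00001471·V_5 = 0
  0.07868·V_5 - 0.01613·V_1 - 0.00003333·V_2 - 0.00001471·V_3 = 0
Solving these 4 simultaneous equations (Gaussian elimination) gives:
  V_1 = 0.2606 V, V_2 = 0.000231 V, V_3 = 0.00008933 V, V_5 = 0.05342 V
I_R6 = (V_2 - V_5)/R6 = (0.000231 - 0.05342)/30000 = -0.000001773 A
P_R6 = I_R6² × R6 = (-0.000001773)² × 30000 = 0.00000009428 W

Final answer: 9.428e-08 W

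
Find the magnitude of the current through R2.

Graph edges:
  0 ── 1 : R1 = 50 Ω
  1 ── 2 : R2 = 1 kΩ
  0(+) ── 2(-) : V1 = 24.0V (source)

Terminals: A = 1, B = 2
Nodal analysis, taking node 2 as the 0 V reference.
Source V1 fixes V_0 = 24 V.
KCL at each unknown node (sum of currents leaving = 0; resistances in Ω):
  Node 1: (V_1 - 24)/50 + (V_1 - 0)/1000 = 0
Collecting terms: 0.021 × V_1 = 0.48  =>  V_1 = 22.86 V
I_R2 = (V_1 - V_2)/R2 = (22.86 - 0)/1000 = 0.02286 A
|I_R2| = 0.02286 A

Final answer: |I_R2| = 0.02286 A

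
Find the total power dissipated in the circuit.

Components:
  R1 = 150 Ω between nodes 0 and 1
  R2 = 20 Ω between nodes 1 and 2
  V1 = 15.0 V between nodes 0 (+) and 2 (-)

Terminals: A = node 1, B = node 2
Nodal analysis, taking node 2 as the 0 V reference.
Source V1 fixes V_0 = 15 V.
KCL at each unknown node (sum of currents leaving = 0; resistances in Ω):
  Node 1: (V_1 - 15)/150 + (V_1 - 0)/20 = 0
Collecting terms: 0.05667 × V_1 = 0.1  =>  V_1 = 1.765 V
Power in each resistor, P = (ΔV)²/R:
  P_R1 = (15 - 1.765)²/150 = 1.168 W
  P_R2 = (1.765 - 0)²/20 = 0.1557 W
P_total = P_R1 + P_R2 = 1.324 W

Final answer: 1.324 W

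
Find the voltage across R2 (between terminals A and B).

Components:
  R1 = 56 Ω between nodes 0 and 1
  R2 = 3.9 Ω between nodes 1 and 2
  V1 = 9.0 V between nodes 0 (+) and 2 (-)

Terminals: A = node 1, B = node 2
R1 and R2 are in series across V1 (node 0 → node 1 → node 2), and the output A–B is taken across R2, so this is a voltage divider.
Series current: I = V1/(R1 + R2) = 9/(56 + 3.9) = 9/59.9 = 0.1503 A
V_R2 = I × R2 = V1 × R2/(R1 + R2) = 9 × 3.9/59.9 = 0.586 V

Final answer: 0.586 V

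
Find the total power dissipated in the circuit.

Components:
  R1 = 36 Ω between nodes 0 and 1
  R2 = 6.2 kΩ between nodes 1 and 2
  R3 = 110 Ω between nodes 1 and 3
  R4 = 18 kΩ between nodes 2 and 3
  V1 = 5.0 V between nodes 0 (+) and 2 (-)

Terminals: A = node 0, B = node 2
Nodal analysis, taking node 2 as the 0 V reference.
Source V1 fixes V_0 = 5 V.
KCL at each unknown node (sum of currents leaving = 0; resistances in Ω):
  Node 1: (V_1 - 5)/36 + (V_1 - 0)/6200 + (V_1 - V_3)/110 = 0
  Node 3: (V_3 - V_1)/110 + (V_3 - 0)/18000 = 0
Collecting terms (coefficients in siemens):
  0.03703·V_1 - 0.009091·V_3 = 0.1389
  0.009146·V_3 - 0.009091·V_1 = 0
Determinant D = (0.03703)(0.009146) - (-0.009091)(-0.009091) = 0.000256
V_1 = [(0.1389)(0.009146) - (-0.009091)(0)]/D = 4.961 V
V_3 = [(0.03703)(0) - (0.1389)(-0.009091)]/D = 4.931 V
Power in each resistor, P = (ΔV)²/R:
  P_R1 = (5 - 4.961)²/36 = 0.00004154 W
  P_R2 = (4.961 - 0)²/6200 = 0.00397 W
  P_R3 = (4.961 - 4.931)²/110 = 0.000008256 W
  P_R4 = (0 - 4.931)²/18000 = 0.001351 W
P_total = P_R1 + P_R2 + P_R3 + P_R4 = 0.005371 W

Final answer: 0.005371 W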